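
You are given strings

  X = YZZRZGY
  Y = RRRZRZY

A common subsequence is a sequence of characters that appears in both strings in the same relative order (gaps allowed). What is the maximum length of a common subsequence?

4

Pick Z (X #3, Y #4), then R (X #4, Y #5), then Z (X #5, Y #6), then Y (X #7, Y #7); all 4 characters appear in both, in order, and the DP table's final entry dp[7][7] is also 4, so no common subsequence is longer.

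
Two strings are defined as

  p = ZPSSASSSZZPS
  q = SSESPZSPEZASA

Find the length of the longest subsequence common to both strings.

Taking S [3,1], S [4,2], S [6,4], S [7,7], Z [9,10], S [12,12] gives a common subsequence of length 6. Since dp[12][13] = 6, nothing longer is possible.

6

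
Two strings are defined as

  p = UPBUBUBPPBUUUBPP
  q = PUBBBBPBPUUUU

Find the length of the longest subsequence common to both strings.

Pick U [1,2], then B [3,4], then B [5,5], then B [7,6], then P [8,7], then P [9,9], then U [11,11], then U [12,12], then U [13,13]; all 9 characters appear in both, in order. dp[16][13] = 9 confirms this is the maximum.

9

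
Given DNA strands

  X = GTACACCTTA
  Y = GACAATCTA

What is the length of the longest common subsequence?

7

Let dp[i][j] be the LCS length of the first i bases of X and the first j bases of Y. dp[i][j] = dp[i-1][j-1]+1 when the i-th and j-th bases match, else max(dp[i-1][j], dp[i][j-1]).
    ·  G  A  C  A  A  T  C  T  A
 ·  0  0  0  0  0  0  0  0  0  0
 G  0  1  1  1  1  1  1  1  1  1
 T  0  1  1  1  1  1  2  2  2  2
 A  0  1  2  2  2  2  2  2  2  3
 C  0  1  2  3  3  3  3  3  3  3
 A  0  1  2  3  4  4  4  4  4  4
 C  0  1  2  3  4  4  4  5  5  5
 C  0  1  2  3  4  4  4  5  5  5
 T  0  1  2  3  4  4  5  5  6  6
 T  0  1  2  3  4  4  5  5  6  6
 A  0  1  2  3  4  5  5  5  6  7
dp[10][9] = 7. One LCS (by backtracking along matches): GACACTA.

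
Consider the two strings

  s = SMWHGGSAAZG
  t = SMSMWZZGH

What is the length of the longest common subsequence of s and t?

Let dp[i][j] be the LCS length of the first i characters of s and the first j characters of t. dp[i][j] = dp[i-1][j-1]+1 when the i-th and j-th characters match, else max(dp[i-1][j], dp[i][j-1]).
    ·  S  M  S  M  W  Z  Z  G  H
 ·  0  0  0  0  0  0  0  0  0  0
 S  0  1  1  1  1  1  1  1  1  1
 M  0  1  2  2  2  2  2  2  2  2
 W  0  1  2  2  2  3  3  3  3  3
 H  0  1  2  2  2  3  3  3  3  4
 G  0  1  2  2  2  3  3  3  4  4
 G  0  1  2  2  2  3  3  3  4  4
 S  0  1  2  3  3  3  3  3  4  4
 A  0  1  2  3  3  3  3  3  4  4
 A  0  1  2  3  3  3  3  3  4  4
 Z  0  1  2  3  3  3  4  4  4  4
 G  0  1  2  3  3  3  4  4  5  5
dp[11][9] = 5. One LCS (by backtracking along matches): SMWZG.

5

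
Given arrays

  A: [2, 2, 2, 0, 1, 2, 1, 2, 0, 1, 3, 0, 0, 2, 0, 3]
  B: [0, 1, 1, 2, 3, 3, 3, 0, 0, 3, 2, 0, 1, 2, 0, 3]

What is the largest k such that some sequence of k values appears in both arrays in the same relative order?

10

Pick 0 (A #4, B #1), 1 (A #5, B #2), 1 (A #7, B #3), 2 (A #8, B #4), 0 (A #9, B #9), 3 (A #11, B #10), 0 (A #12, B #12), 2 (A #14, B #14), 0 (A #15, B #15), 3 (A #16, B #16); all 10 values appear in both, in order. Since dp[16][16] = 10, nothing longer is possible.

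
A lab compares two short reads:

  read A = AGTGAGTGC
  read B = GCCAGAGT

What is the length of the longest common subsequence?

5

Let dp[i][j] be the LCS length of the first i bases of read A and the first j bases of read B. dp[i][j] = dp[i-1][j-1]+1 when the i-th and j-th bases match, else max(dp[i-1][j], dp[i][j-1]).
    ·  G  C  C  A  G  A  G  T
 ·  0  0  0  0  0  0  0  0  0
 A  0  0  0  0  1  1  1  1  1
 G  0  1  1  1  1  2  2  2  2
 T  0  1  1  1  1  2  2  2  3
 G  0  1  1  1  1  2  2  3  3
 A  0  1  1  1  2  2  3  3  3
 G  0  1  1  1  2  3  3  4  4
 T  0  1  1  1  2  3  3  4  5
 G  0  1  1  1  2  3  3  4  5
 C  0  1  2  2  2  3  3  4  5
dp[9][8] = 5. One LCS (by backtracking along matches): AGAGT.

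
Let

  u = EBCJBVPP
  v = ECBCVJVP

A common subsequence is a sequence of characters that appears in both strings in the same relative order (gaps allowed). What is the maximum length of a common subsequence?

6

Let dp[i][j] be the LCS length of the first i characters of u and the first j characters of v. dp[i][j] = dp[i-1][j-1]+1 when the i-th and j-th characters match, else max(dp[i-1][j], dp[i][j-1]).
    ·  E  C  B  C  V  J  V  P
 ·  0  0  0  0  0  0  0  0  0
 E  0  1  1  1  1  1  1  1  1
 B  0  1  1  2  2  2  2  2  2
 C  0  1  2  2  3  3  3  3  3
 J  0  1  2  2  3  3  4  4  4
 B  0  1  2  3  3  3  4  4  4
 V  0  1  2  3  3  4  4  5  5
 P  0  1  2  3  3  4  4  5  6
 P  0  1  2  3  3  4  4  5  6
dp[8][8] = 6. One LCS (by backtracking along matches): EBCJVP.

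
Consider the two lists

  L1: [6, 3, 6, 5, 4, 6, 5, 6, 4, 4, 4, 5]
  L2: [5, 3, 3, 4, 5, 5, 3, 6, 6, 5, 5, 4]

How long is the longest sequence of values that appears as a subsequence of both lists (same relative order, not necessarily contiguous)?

One common subsequence of length 5: 6 (L1 #1, L2 #8), then 6 (L1 #3, L2 #9), then 5 (L1 #4, L2 #10), then 5 (L1 #7, L2 #11), then 4 (L1 #11, L2 #12), and the DP table's final entry dp[12][12] is also 5, so no common subsequence is longer.

5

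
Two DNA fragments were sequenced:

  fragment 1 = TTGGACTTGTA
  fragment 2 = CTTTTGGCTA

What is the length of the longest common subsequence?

Let dp[i][j] be the LCS length of the first i bases of fragment 1 and the first j bases of fragment 2. dp[i][j] = dp[i-1][j-1]+1 when the i-th and j-th bases match, else max(dp[i-1][j], dp[i][j-1]).
    ·  C  T  T  T  T  G  G  C  T  A
 ·  0  0  0  0  0  0  0  0  0  0  0
 T  0  0  1  1  1  1  1  1  1  1  1
 T  0  0  1  2  2  2  2  2  2  2  2
 G  0  0  1  2  2  2  3  3  3  3  3
 G  0  0  1  2  2  2  3  4  4  4  4
 A  0  0  1  2  2  2  3  4  4  4  5
 C  0  1  1  2  2  2  3  4  5  5  5
 T  0  1  2  2  3  3  3  4  5  6  6
 T  0  1  2  3  3  4  4  4  5  6  6
 G  0  1  2  3  3  4  5  5  5  6  6
 T  0  1  2  3  4  4  5  5  5  6  6
 A  0  1  2  3  4  4  5  5  5  6  7
dp[11][10] = 7. One LCS (by backtracking along matches): TTGGCTA.

7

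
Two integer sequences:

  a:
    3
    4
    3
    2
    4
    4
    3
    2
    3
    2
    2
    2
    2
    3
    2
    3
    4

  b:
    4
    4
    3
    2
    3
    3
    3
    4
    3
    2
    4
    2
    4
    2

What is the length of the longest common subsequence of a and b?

8

One common subsequence of length 8: 4 [2,2] → 3 [3,3] → 2 [4,4] → 4 [6,8] → 3 [7,9] → 2 [8,10] → 2 [10,12] → 2 [15,14]. The LCS DP gives dp[17][14] = 8, so this is optimal.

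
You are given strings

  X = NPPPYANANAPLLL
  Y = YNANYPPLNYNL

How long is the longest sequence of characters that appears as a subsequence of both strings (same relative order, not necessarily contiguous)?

7

Pick Y at X[5]=Y[1], N at X[7]=Y[2], A at X[8]=Y[3], N at X[9]=Y[4], P at X[11]=Y[7], L at X[12]=Y[8], L at X[14]=Y[12]; all 7 characters appear in both, in order, and the DP table's final entry dp[14][12] is also 7, so no common subsequence is longer.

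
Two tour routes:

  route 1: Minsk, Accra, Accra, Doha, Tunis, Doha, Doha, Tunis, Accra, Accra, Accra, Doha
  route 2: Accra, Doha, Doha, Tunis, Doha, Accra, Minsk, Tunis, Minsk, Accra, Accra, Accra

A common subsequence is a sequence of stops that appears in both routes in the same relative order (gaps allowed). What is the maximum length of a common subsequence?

8

Taking Accra at route 1[2]=route 2[1], then Doha at route 1[4]=route 2[3], then Tunis at route 1[5]=route 2[4], then Doha at route 1[6]=route 2[5], then Tunis at route 1[8]=route 2[8], then Accra at route 1[9]=route 2[10], then Accra at route 1[10]=route 2[11], then Accra at route 1[11]=route 2[12] gives a common subsequence of length 8. dp[12][12] = 8 confirms this is the maximum.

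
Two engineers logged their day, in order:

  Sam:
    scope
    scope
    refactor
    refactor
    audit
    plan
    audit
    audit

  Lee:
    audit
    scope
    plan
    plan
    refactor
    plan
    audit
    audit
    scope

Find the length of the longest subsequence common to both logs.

5

Match scope (Sam #1, Lee #2), then refactor (Sam #4, Lee #5), then plan (Sam #6, Lee #6), then audit (Sam #7, Lee #7), then audit (Sam #8, Lee #8) — 5 tasks in the same relative order in both, and the DP table's final entry dp[8][9] is also 5, so no common subsequence is longer.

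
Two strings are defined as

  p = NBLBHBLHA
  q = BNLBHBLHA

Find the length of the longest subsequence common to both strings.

8

Match N at p[1]=q[2], L at p[3]=q[3], B at p[4]=q[4], H at p[5]=q[5], B at p[6]=q[6], L at p[7]=q[7], H at p[8]=q[8], A at p[9]=q[9] — 8 characters in the same relative order in both. dp[9][9] = 8 confirms this is the maximum.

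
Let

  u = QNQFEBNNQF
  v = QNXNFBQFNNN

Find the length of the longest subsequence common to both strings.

Let dp[i][j] be the LCS length of the first i characters of u and the first j characters of v. dp[i][j] = dp[i-1][j-1]+1 when the i-th and j-th characters match, else max(dp[i-1][j], dp[i][j-1]).
    ·  Q  N  X  N  F  B  Q  F  N  N  N
 ·  0  0  0  0  0  0  0  0  0  0  0  0
 Q  0  1  1  1  1  1  1  1  1  1  1  1
 N  0  1  2  2  2  2  2  2  2  2  2  2
 Q  0  1  2  2  2  2  2  3  3  3  3  3
 F  0  1  2  2  2  3  3  3  4  4  4  4
 E  0  1  2  2  2  3  3  3  4  4  4  4
 B  0  1  2  2  2  3  4  4  4  4  4  4
 N  0  1  2  2  3  3  4  4  4  5  5  5
 N  0  1  2  2  3  3  4  4  4  5  6  6
 Q  0  1  2  2  3  3  4  5  5  5  6  6
 F  0  1  2  2  3  4  4  5  6  6  6  6
dp[10][11] = 6. One LCS (by backtracking along matches): QNQFNN.

6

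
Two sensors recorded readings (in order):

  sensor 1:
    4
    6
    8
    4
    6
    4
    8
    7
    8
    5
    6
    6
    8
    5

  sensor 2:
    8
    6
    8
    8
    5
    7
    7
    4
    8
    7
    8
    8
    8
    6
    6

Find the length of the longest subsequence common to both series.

Taking 6 at sensor 1[2]=sensor 2[2]; then 8 at sensor 1[3]=sensor 2[4]; then 4 at sensor 1[6]=sensor 2[8]; then 8 at sensor 1[7]=sensor 2[9]; then 7 at sensor 1[8]=sensor 2[10]; then 8 at sensor 1[9]=sensor 2[13]; then 6 at sensor 1[11]=sensor 2[14]; then 6 at sensor 1[12]=sensor 2[15] gives a common subsequence of length 8. The LCS DP gives dp[14][15] = 8, so this is optimal.

8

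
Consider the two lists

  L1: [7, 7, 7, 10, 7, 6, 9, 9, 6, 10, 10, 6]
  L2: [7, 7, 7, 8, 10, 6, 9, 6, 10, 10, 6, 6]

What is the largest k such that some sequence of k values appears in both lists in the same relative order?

Let dp[i][j] be the LCS length of the first i values of L1 and the first j values of L2. dp[i][j] = dp[i-1][j-1]+1 when the i-th and j-th values match, else max(dp[i-1][j], dp[i][j-1]).
    ·  7  7  7  8 10  6  9  6 10 10  6  6
 ·  0  0  0  0  0  0  0  0  0  0  0  0  0
 7  0  1  1  1  1  1  1  1  1  1  1  1  1
 7  0  1  2  2  2  2  2  2  2  2  2  2  2
 7  0  1  2  3  3  3  3  3  3  3  3  3  3
10  0  1  2  3  3  4  4  4  4  4  4  4  4
 7  0  1  2  3  3  4  4  4  4  4  4  4  4
 6  0  1  2  3  3  4  5  5  5  5  5  5  5
 9  0  1  2  3  3  4  5  6  6  6  6  6  6
 9  0  1  2  3  3  4  5  6  6  6  6  6  6
 6  0  1  2  3  3  4  5  6  7  7  7  7  7
10  0  1  2  3  3  4  5  6  7  8  8  8  8
10  0  1  2  3  3  4  5  6  7  8  9  9  9
 6  0  1  2  3  3  4  5  6  7  8  9 10 10
dp[12][12] = 10. One LCS (by backtracking along matches): 7, 7, 7, 10, 6, 9, 6, 10, 10, 6.

10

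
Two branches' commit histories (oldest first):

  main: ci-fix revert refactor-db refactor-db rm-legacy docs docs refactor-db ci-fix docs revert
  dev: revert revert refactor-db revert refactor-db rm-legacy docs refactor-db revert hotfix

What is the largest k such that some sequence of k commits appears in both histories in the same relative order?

7

Taking revert [2,2]; then refactor-db [3,3]; then refactor-db [4,5]; then rm-legacy [5,6]; then docs [7,7]; then refactor-db [8,8]; then revert [11,9] gives a common subsequence of length 7, and the DP table's final entry dp[11][10] is also 7, so no common subsequence is longer.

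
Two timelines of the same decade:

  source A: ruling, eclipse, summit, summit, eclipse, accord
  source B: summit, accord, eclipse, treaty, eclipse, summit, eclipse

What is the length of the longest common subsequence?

Taking eclipse (source A #2, source B #5), summit (source A #4, source B #6), eclipse (source A #5, source B #7) gives a common subsequence of length 3. dp[6][7] = 3 confirms this is the maximum.

3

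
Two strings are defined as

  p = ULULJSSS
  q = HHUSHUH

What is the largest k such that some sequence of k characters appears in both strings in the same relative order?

2

One common subsequence of length 2: U [1,3] → U [3,6], and the DP table's final entry dp[8][7] is also 2, so no common subsequence is longer.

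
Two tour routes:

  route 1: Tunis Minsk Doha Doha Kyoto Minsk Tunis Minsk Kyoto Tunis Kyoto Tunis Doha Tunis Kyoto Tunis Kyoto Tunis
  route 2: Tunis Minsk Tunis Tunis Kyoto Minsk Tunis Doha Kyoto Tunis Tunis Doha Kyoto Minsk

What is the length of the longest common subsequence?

10

One common subsequence of length 10: Tunis (route 1 #1, route 2 #1); then Minsk (route 1 #2, route 2 #2); then Kyoto (route 1 #5, route 2 #5); then Minsk (route 1 #6, route 2 #6); then Tunis (route 1 #7, route 2 #7); then Kyoto (route 1 #9, route 2 #9); then Tunis (route 1 #10, route 2 #10); then Tunis (route 1 #12, route 2 #11); then Doha (route 1 #13, route 2 #12); then Kyoto (route 1 #15, route 2 #13), and the DP table's final entry dp[18][14] is also 10, so no common subsequence is longer.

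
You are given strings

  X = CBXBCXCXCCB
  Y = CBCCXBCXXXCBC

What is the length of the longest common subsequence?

9

Let dp[i][j] be the LCS length of the first i characters of X and the first j characters of Y. dp[i][j] = dp[i-1][j-1]+1 when the i-th and j-th characters match, else max(dp[i-1][j], dp[i][j-1]).
    ·  C  B  C  C  X  B  C  X  X  X  C  B  C
 ·  0  0  0  0  0  0  0  0  0  0  0  0  0  0
 C  0  1  1  1  1  1  1  1  1  1  1  1  1  1
 B  0  1  2  2  2  2  2  2  2  2  2  2  2  2
 X  0  1  2  2  2  3  3  3  3  3  3  3  3  3
 B  0  1  2  2  2  3  4  4  4  4  4  4  4  4
 C  0  1  2  3  3  3  4  5  5  5  5  5  5  5
 X  0  1  2  3  3  4  4  5  6  6  6  6  6  6
 C  0  1  2  3  4  4  4  5  6  6  6  7  7  7
 X  0  1  2  3  4  5  5  5  6  7  7  7  7  7
 C  0  1  2  3  4  5  5  6  6  7  7  8  8  8
 C  0  1  2  3  4  5  5  6  6  7  7  8  8  9
 B  0  1  2  3  4  5  6  6  6  7  7  8  9  9
dp[11][13] = 9. One LCS (by backtracking along matches): CBXBCXXCC.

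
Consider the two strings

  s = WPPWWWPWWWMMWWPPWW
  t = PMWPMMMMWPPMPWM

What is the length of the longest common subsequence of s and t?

One common subsequence of length 9: P [2,1], W [6,3], P [7,4], M [11,7], M [12,8], W [13,9], P [15,11], P [16,13], W [17,14], and the DP table's final entry dp[18][15] is also 9, so no common subsequence is longer.

9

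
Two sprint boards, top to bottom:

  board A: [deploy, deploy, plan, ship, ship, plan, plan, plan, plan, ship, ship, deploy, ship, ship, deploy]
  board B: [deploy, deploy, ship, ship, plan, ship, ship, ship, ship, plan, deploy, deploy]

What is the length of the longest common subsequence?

Taking deploy at board A[1]=board B[1], deploy at board A[2]=board B[2], ship at board A[4]=board B[3], ship at board A[5]=board B[4], plan at board A[9]=board B[5], ship at board A[10]=board B[6], ship at board A[11]=board B[7], ship at board A[13]=board B[8], ship at board A[14]=board B[9], deploy at board A[15]=board B[12] gives a common subsequence of length 10. Since dp[15][12] = 10, nothing longer is possible.

10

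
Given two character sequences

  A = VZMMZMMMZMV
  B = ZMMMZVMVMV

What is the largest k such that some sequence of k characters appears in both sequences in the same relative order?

Let dp[i][j] be the LCS length of the first i characters of A and the first j characters of B. dp[i][j] = dp[i-1][j-1]+1 when the i-th and j-th characters match, else max(dp[i-1][j], dp[i][j-1]).
    ·  Z  M  M  M  Z  V  M  V  M  V
 ·  0  0  0  0  0  0  0  0  0  0  0
 V  0  0  0  0  0  0  1  1  1  1  1
 Z  0  1  1  1  1  1  1  1  1  1  1
 M  0  1  2  2  2  2  2  2  2  2  2
 M  0  1  2  3  3  3  3  3  3  3  3
 Z  0  1  2  3  3  4  4  4  4  4  4
 M  0  1  2  3  4  4  4  5  5  5  5
 M  0  1  2  3  4  4  4  5  5  6  6
 M  0  1  2  3  4  4  4  5  5  6  6
 Z  0  1  2  3  4  5  5  5  5  6  6
 M  0  1  2  3  4  5  5  6  6  6  6
 V  0  1  2  3  4  5  6  6  7  7  7
dp[11][10] = 7. One LCS (by backtracking along matches): ZMMZMMV.

7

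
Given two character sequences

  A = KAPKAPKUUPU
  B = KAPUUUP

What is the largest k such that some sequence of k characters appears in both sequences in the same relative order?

6

Let dp[i][j] be the LCS length of the first i characters of A and the first j characters of B. dp[i][j] = dp[i-1][j-1]+1 when the i-th and j-th characters match, else max(dp[i-1][j], dp[i][j-1]).
    ·  K  A  P  U  U  U  P
 ·  0  0  0  0  0  0  0  0
 K  0  1  1  1  1  1  1  1
 A  0  1  2  2  2  2  2  2
 P  0  1  2  3  3  3  3  3
 K  0  1  2  3  3  3  3  3
 A  0  1  2  3  3  3  3  3
 P  0  1  2  3  3  3  3  4
 K  0  1  2  3  3  3  3  4
 U  0  1  2  3  4  4  4  4
 U  0  1  2  3  4  5  5  5
 P  0  1  2  3  4  5  5  6
 U  0  1  2  3  4  5  6  6
dp[11][7] = 6. One LCS (by backtracking along matches): KAPUUP.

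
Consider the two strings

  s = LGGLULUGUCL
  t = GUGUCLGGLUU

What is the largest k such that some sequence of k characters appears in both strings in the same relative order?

6

Taking L (s #1, t #6), then G (s #2, t #7), then G (s #3, t #8), then L (s #6, t #9), then U (s #7, t #10), then U (s #9, t #11) gives a common subsequence of length 6. dp[11][11] = 6 confirms this is the maximum.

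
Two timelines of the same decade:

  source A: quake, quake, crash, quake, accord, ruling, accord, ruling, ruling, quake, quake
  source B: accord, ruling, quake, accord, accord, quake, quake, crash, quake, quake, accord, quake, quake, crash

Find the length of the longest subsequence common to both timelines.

One common subsequence of length 7: quake (source A #1, source B #6) → quake (source A #2, source B #7) → crash (source A #3, source B #8) → quake (source A #4, source B #10) → accord (source A #7, source B #11) → quake (source A #10, source B #12) → quake (source A #11, source B #13). Since dp[11][14] = 7, nothing longer is possible.

7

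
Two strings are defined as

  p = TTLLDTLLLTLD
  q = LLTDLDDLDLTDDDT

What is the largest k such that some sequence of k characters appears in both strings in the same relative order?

Taking L at p[3]=q[1]; then L at p[4]=q[2]; then D at p[5]=q[4]; then L at p[7]=q[5]; then L at p[8]=q[8]; then L at p[9]=q[10]; then T at p[10]=q[11]; then D at p[12]=q[14] gives a common subsequence of length 8. Since dp[12][15] = 8, nothing longer is possible.

8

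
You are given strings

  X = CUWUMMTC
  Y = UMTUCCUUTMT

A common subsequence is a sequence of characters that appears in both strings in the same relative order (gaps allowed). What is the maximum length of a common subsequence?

Let dp[i][j] be the LCS length of the first i characters of X and the first j characters of Y. dp[i][j] = dp[i-1][j-1]+1 when the i-th and j-th characters match, else max(dp[i-1][j], dp[i][j-1]).
    ·  U  M  T  U  C  C  U  U  T  M  T
 ·  0  0  0  0  0  0  0  0  0  0  0  0
 C  0  0  0  0  0  1  1  1  1  1  1  1
 U  0  1  1  1  1  1  1  2  2  2  2  2
 W  0  1  1  1  1  1  1  2  2  2  2  2
 U  0  1  1  1  2  2  2  2  3  3  3  3
 M  0  1  2  2  2  2  2  2  3  3  4  4
 M  0  1  2  2  2  2  2  2  3  3  4  4
 T  0  1  2  3  3  3  3  3  3  4  4  5
 C  0  1  2  3  3  4  4  4  4  4  4  5
dp[8][11] = 5. One LCS (by backtracking along matches): CUUMT.

5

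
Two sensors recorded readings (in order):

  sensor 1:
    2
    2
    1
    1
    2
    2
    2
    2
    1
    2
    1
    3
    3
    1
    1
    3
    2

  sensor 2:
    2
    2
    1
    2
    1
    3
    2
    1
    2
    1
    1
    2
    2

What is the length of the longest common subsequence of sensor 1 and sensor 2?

Taking 2 at sensor 1[1]=sensor 2[1] → 2 at sensor 1[2]=sensor 2[2] → 1 at sensor 1[3]=sensor 2[3] → 1 at sensor 1[4]=sensor 2[5] → 2 at sensor 1[8]=sensor 2[7] → 1 at sensor 1[9]=sensor 2[8] → 2 at sensor 1[10]=sensor 2[9] → 1 at sensor 1[11]=sensor 2[10] → 1 at sensor 1[14]=sensor 2[11] → 2 at sensor 1[17]=sensor 2[13] gives a common subsequence of length 10. Since dp[17][13] = 10, nothing longer is possible.

10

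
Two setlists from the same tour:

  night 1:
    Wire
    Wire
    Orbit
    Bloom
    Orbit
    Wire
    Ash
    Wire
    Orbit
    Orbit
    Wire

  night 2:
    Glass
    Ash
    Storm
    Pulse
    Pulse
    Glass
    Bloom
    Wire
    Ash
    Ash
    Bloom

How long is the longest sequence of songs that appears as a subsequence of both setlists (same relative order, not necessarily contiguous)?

3

Taking Bloom at night 1[4]=night 2[7]; then Wire at night 1[6]=night 2[8]; then Ash at night 1[7]=night 2[10] gives a common subsequence of length 3. Since dp[11][11] = 3, nothing longer is possible.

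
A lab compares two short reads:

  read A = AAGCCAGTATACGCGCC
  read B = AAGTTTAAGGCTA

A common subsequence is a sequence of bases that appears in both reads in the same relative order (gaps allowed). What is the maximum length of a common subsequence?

Pick A (read A #1, read B #1); then A (read A #2, read B #2); then G (read A #3, read B #3); then T (read A #8, read B #6); then A (read A #9, read B #7); then A (read A #11, read B #8); then G (read A #13, read B #9); then G (read A #15, read B #10); then C (read A #16, read B #11); all 9 bases appear in both, in order. The LCS DP gives dp[17][13] = 9, so this is optimal.

9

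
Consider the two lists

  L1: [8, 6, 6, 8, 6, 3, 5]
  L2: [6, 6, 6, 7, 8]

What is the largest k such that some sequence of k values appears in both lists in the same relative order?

3

Let dp[i][j] be the LCS length of the first i values of L1 and the first j values of L2. dp[i][j] = dp[i-1][j-1]+1 when the i-th and j-th values match, else max(dp[i-1][j], dp[i][j-1]).
    ·  6  6  6  7  8
 ·  0  0  0  0  0  0
 8  0  0  0  0  0  1
 6  0  1  1  1  1  1
 6  0  1  2  2  2  2
 8  0  1  2  2  2  3
 6  0  1  2  3  3  3
 3  0  1  2  3  3  3
 5  0  1  2  3  3  3
dp[7][5] = 3. One LCS (by backtracking along matches): 6, 6, 8.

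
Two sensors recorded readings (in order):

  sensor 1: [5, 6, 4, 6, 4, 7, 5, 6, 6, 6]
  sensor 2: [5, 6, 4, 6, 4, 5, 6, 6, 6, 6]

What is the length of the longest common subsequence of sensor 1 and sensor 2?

9

Let dp[i][j] be the LCS length of the first i values of sensor 1 and the first j values of sensor 2. dp[i][j] = dp[i-1][j-1]+1 when the i-th and j-th values match, else max(dp[i-1][j], dp[i][j-1]).
    ·  5  6  4  6  4  5  6  6  6  6
 ·  0  0  0  0  0  0  0  0  0  0  0
 5  0  1  1  1  1  1  1  1  1  1  1
 6  0  1  2  2  2  2  2  2  2  2  2
 4  0  1  2  3  3  3  3  3  3  3  3
 6  0  1  2  3  4  4  4  4  4  4  4
 4  0  1  2  3  4  5  5  5  5  5  5
 7  0  1  2  3  4  5  5  5  5  5  5
 5  0  1  2  3  4  5  6  6  6  6  6
 6  0  1  2  3  4  5  6  7  7  7  7
 6  0  1  2  3  4  5  6  7  8  8  8
 6  0  1  2  3  4  5  6  7  8  9  9
dp[10][10] = 9. One LCS (by backtracking along matches): 5, 6, 4, 6, 4, 5, 6, 6, 6.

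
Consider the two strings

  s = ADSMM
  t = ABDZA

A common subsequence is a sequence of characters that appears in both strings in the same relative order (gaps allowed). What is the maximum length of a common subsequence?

Match A at s[1]=t[1] → D at s[2]=t[3] — 2 characters in the same relative order in both. The LCS DP gives dp[5][5] = 2, so this is optimal.

2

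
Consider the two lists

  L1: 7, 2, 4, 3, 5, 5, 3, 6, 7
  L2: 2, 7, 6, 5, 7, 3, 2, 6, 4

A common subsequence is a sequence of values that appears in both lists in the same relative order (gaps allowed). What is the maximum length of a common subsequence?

One common subsequence of length 4: 7 at L1[1]=L2[2]; then 5 at L1[5]=L2[4]; then 3 at L1[7]=L2[6]; then 6 at L1[8]=L2[8]. The LCS DP gives dp[9][9] = 4, so this is optimal.

4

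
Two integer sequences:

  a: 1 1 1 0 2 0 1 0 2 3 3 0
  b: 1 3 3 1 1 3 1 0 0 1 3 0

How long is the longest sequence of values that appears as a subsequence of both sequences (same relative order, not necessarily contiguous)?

Match 1 (a #1, b #4), 1 (a #2, b #5), 1 (a #3, b #7), 0 (a #4, b #8), 0 (a #6, b #9), 1 (a #7, b #10), 3 (a #11, b #11), 0 (a #12, b #12) — 8 values in the same relative order in both. dp[12][12] = 8 confirms this is the maximum.

8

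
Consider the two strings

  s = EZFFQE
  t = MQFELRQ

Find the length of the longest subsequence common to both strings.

2

One common subsequence of length 2: E at s[1]=t[4], Q at s[5]=t[7], and the DP table's final entry dp[6][7] is also 2, so no common subsequence is longer.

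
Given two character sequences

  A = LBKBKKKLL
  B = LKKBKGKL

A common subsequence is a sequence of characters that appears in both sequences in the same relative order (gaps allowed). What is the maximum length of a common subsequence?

Taking L at A[1]=B[1], K at A[3]=B[3], B at A[4]=B[4], K at A[5]=B[5], K at A[7]=B[7], L at A[9]=B[8] gives a common subsequence of length 6, and the DP table's final entry dp[9][8] is also 6, so no common subsequence is longer.

6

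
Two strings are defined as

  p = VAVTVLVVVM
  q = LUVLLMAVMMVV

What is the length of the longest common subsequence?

5

Taking V at p[1]=q[3], A at p[2]=q[7], V at p[3]=q[8], V at p[8]=q[11], V at p[9]=q[12] gives a common subsequence of length 5. dp[10][12] = 5 confirms this is the maximum.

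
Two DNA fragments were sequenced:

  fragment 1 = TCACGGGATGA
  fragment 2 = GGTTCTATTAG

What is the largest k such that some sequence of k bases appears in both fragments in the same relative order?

5

Pick T (fragment 1 #1, fragment 2 #4), then C (fragment 1 #2, fragment 2 #5), then A (fragment 1 #3, fragment 2 #7), then A (fragment 1 #8, fragment 2 #10), then G (fragment 1 #10, fragment 2 #11); all 5 bases appear in both, in order, and the DP table's final entry dp[11][11] is also 5, so no common subsequence is longer.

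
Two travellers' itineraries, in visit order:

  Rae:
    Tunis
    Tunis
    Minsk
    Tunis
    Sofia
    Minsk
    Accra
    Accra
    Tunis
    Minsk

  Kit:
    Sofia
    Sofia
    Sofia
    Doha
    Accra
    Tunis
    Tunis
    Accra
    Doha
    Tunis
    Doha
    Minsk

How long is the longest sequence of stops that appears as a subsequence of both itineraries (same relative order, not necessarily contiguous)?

5

One common subsequence of length 5: Tunis (Rae #2, Kit #6); then Tunis (Rae #4, Kit #7); then Accra (Rae #7, Kit #8); then Tunis (Rae #9, Kit #10); then Minsk (Rae #10, Kit #12). The LCS DP gives dp[10][12] = 5, so this is optimal.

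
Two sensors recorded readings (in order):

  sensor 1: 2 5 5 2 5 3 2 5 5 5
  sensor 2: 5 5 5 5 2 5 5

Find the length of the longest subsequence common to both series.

6

Let dp[i][j] be the LCS length of the first i values of sensor 1 and the first j values of sensor 2. dp[i][j] = dp[i-1][j-1]+1 when the i-th and j-th values match, else max(dp[i-1][j], dp[i][j-1]).
    ·  5  5  5  5  2  5  5
 ·  0  0  0  0  0  0  0  0
 2  0  0  0  0  0  1  1  1
 5  0  1  1  1  1  1  2  2
 5  0  1  2  2  2  2  2  3
 2  0  1  2  2  2  3  3  3
 5  0  1  2  3  3  3  4  4
 3  0  1  2  3  3  3  4  4
 2  0  1  2  3  3  4  4  4
 5  0  1  2  3  4  4  5  5
 5  0  1  2  3  4  4  5  6
 5  0  1  2  3  4  4  5  6
dp[10][7] = 6. One LCS (by backtracking along matches): 5, 5, 5, 2, 5, 5.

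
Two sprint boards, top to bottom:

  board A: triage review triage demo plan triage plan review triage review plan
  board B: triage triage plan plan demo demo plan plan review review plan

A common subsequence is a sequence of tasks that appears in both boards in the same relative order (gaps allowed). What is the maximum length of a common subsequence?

8

Match triage [1,1] → triage [3,2] → demo [4,6] → plan [5,7] → plan [7,8] → review [8,9] → review [10,10] → plan [11,11] — 8 tasks in the same relative order in both. Since dp[11][11] = 8, nothing longer is possible.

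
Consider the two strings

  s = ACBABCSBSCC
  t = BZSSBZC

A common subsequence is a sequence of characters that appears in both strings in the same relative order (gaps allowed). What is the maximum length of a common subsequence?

4

Let dp[i][j] be the LCS length of the first i characters of s and the first j characters of t. dp[i][j] = dp[i-1][j-1]+1 when the i-th and j-th characters match, else max(dp[i-1][j], dp[i][j-1]).
    ·  B  Z  S  S  B  Z  C
 ·  0  0  0  0  0  0  0  0
 A  0  0  0  0  0  0  0  0
 C  0  0  0  0  0  0  0  1
 B  0  1  1  1  1  1  1  1
 A  0  1  1  1  1  1  1  1
 B  0  1  1  1  1  2  2  2
 C  0  1  1  1  1  2  2  3
 S  0  1  1  2  2  2  2  3
 B  0  1  1  2  2  3  3  3
 S  0  1  1  2  3  3  3  3
 C  0  1  1  2  3  3  3  4
 C  0  1  1  2  3  3  3  4
dp[11][7] = 4. One LCS (by backtracking along matches): BSBC.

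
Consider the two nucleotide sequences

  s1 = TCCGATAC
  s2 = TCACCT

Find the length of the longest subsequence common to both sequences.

4

One common subsequence of length 4: T [1,1] → C [2,4] → C [3,5] → T [6,6]. Since dp[8][6] = 4, nothing longer is possible.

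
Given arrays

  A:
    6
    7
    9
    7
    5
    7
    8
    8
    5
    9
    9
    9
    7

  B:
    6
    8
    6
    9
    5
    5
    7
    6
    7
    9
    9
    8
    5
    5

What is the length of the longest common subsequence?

Pick 6 (A #1, B #3), then 9 (A #3, B #4), then 7 (A #4, B #7), then 7 (A #6, B #9), then 8 (A #7, B #12), then 5 (A #9, B #14); all 6 values appear in both, in order. Since dp[13][14] = 6, nothing longer is possible.

6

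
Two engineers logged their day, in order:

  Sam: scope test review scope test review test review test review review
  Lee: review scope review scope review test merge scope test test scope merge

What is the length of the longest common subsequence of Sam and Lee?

Match scope (Sam #1, Lee #2), then review (Sam #3, Lee #3), then scope (Sam #4, Lee #4), then test (Sam #5, Lee #6), then test (Sam #7, Lee #9), then test (Sam #9, Lee #10) — 6 tasks in the same relative order in both. dp[11][12] = 6 confirms this is the maximum.

6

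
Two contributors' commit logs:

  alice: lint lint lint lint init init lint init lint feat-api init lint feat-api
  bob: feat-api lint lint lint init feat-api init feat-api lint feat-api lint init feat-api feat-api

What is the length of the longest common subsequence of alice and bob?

9

One common subsequence of length 9: lint (alice #2, bob #2); then lint (alice #3, bob #3); then lint (alice #4, bob #4); then init (alice #5, bob #5); then init (alice #6, bob #7); then lint (alice #7, bob #11); then init (alice #8, bob #12); then feat-api (alice #10, bob #13); then feat-api (alice #13, bob #14). Since dp[13][14] = 9, nothing longer is possible.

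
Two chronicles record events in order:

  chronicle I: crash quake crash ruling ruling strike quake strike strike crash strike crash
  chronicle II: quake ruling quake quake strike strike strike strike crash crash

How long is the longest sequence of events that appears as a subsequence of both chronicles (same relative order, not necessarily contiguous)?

Taking quake [2,1]; then ruling [4,2]; then strike [6,6]; then strike [8,7]; then strike [9,8]; then crash [10,9]; then crash [12,10] gives a common subsequence of length 7. dp[12][10] = 7 confirms this is the maximum.

7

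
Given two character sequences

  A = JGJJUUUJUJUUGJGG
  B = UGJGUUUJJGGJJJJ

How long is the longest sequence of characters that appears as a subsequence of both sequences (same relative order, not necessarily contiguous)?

9

One common subsequence of length 9: J at A[1]=B[3] → G at A[2]=B[4] → U at A[5]=B[5] → U at A[6]=B[6] → U at A[7]=B[7] → J at A[8]=B[8] → J at A[10]=B[9] → G at A[13]=B[11] → J at A[14]=B[15]. Since dp[16][15] = 9, nothing longer is possible.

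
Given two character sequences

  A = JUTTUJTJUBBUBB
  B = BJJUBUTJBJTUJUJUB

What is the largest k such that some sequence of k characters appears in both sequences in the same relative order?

Pick J at A[1]=B[3], then U at A[2]=B[6], then T at A[3]=B[7], then T at A[4]=B[11], then U at A[5]=B[12], then J at A[6]=B[13], then J at A[8]=B[15], then U at A[12]=B[16], then B at A[14]=B[17]; all 9 characters appear in both, in order. Since dp[14][17] = 9, nothing longer is possible.

9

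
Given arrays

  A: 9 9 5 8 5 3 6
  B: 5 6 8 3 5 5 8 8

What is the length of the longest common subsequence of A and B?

3

Taking 5 [3,1], then 8 [4,3], then 5 [5,6] gives a common subsequence of length 3. dp[7][8] = 3 confirms this is the maximum.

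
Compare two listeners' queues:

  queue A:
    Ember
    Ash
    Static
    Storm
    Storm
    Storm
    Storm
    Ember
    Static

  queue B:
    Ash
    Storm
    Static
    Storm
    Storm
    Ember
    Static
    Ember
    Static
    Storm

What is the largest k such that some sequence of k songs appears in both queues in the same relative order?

6

Taking Ash (queue A #2, queue B #1), then Static (queue A #3, queue B #3), then Storm (queue A #4, queue B #4), then Storm (queue A #5, queue B #5), then Ember (queue A #8, queue B #8), then Static (queue A #9, queue B #9) gives a common subsequence of length 6. Since dp[9][10] = 6, nothing longer is possible.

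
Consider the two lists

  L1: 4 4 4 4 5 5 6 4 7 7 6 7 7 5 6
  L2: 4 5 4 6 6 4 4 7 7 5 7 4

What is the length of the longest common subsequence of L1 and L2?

7

Pick 4 [1,1], then 4 [2,3], then 4 [4,6], then 4 [8,7], then 7 [9,8], then 7 [10,9], then 7 [12,11]; all 7 values appear in both, in order. Since dp[15][12] = 7, nothing longer is possible.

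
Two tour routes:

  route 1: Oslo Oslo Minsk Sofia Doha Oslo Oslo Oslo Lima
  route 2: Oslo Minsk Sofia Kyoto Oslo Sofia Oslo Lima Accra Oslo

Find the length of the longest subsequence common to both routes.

Taking Oslo at route 1[2]=route 2[1] → Minsk at route 1[3]=route 2[2] → Sofia at route 1[4]=route 2[3] → Oslo at route 1[6]=route 2[5] → Oslo at route 1[7]=route 2[7] → Oslo at route 1[8]=route 2[10] gives a common subsequence of length 6. The LCS DP gives dp[9][10] = 6, so this is optimal.

6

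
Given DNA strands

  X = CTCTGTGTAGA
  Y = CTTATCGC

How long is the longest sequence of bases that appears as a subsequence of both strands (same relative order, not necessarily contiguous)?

5

Match C (X #1, Y #1); then T (X #2, Y #2); then T (X #4, Y #3); then T (X #6, Y #5); then G (X #7, Y #7) — 5 bases in the same relative order in both. The LCS DP gives dp[11][8] = 5, so this is optimal.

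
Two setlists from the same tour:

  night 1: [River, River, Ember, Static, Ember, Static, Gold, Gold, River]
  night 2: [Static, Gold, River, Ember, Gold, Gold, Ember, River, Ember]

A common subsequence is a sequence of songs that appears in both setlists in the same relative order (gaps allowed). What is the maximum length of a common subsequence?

Taking River [2,3], Ember [5,4], Gold [7,5], Gold [8,6], River [9,8] gives a common subsequence of length 5. dp[9][9] = 5 confirms this is the maximum.

5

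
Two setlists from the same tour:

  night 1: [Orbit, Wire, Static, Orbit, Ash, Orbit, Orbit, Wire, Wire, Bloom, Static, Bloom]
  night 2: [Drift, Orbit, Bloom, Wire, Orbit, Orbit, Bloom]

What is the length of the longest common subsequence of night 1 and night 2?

Match Orbit (night 1 #1, night 2 #2), Wire (night 1 #2, night 2 #4), Orbit (night 1 #6, night 2 #5), Orbit (night 1 #7, night 2 #6), Bloom (night 1 #12, night 2 #7) — 5 songs in the same relative order in both. Since dp[12][7] = 5, nothing longer is possible.

5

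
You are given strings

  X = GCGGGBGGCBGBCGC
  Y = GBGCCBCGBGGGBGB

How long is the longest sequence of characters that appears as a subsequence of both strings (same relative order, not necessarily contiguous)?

9

Match G [1,3], C [2,7], G [3,8], G [5,10], G [7,11], G [8,12], B [10,13], G [11,14], B [12,15] — 9 characters in the same relative order in both. The LCS DP gives dp[15][15] = 9, so this is optimal.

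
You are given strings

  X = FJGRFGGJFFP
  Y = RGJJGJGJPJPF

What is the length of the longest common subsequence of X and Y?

5

Taking J (X #2, Y #4), then G (X #3, Y #5), then G (X #6, Y #7), then J (X #8, Y #10), then F (X #10, Y #12) gives a common subsequence of length 5. dp[11][12] = 5 confirms this is the maximum.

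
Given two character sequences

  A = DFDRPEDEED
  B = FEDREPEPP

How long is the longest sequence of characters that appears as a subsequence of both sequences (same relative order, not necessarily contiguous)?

Let dp[i][j] be the LCS length of the first i characters of A and the first j characters of B. dp[i][j] = dp[i-1][j-1]+1 when the i-th and j-th characters match, else max(dp[i-1][j], dp[i][j-1]).
    ·  F  E  D  R  E  P  E  P  P
 ·  0  0  0  0  0  0  0  0  0  0
 D  0  0  0  1  1  1  1  1  1  1
 F  0  1  1  1  1  1  1  1  1  1
 D  0  1  1  2  2  2  2  2  2  2
 R  0  1  1  2  3  3  3  3  3  3
 P  0  1  1  2  3  3  4  4  4  4
 E  0  1  2  2  3  4  4  5  5  5
 D  0  1  2  3  3  4  4  5  5  5
 E  0  1  2  3  3  4  4  5  5  5
 E  0  1  2  3  3  4  4  5  5  5
 D  0  1  2  3  3  4  4  5  5  5
dp[10][9] = 5. One LCS (by backtracking along matches): FDRPE.

5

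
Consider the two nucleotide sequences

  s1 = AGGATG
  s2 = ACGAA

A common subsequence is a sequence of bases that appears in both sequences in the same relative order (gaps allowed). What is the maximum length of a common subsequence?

3

Match A [1,1], then G [2,3], then A [4,5] — 3 bases in the same relative order in both. Since dp[6][5] = 3, nothing longer is possible.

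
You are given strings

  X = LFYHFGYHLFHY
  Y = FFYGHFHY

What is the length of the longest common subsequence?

Pick F (X #2, Y #2); then Y (X #3, Y #3); then G (X #6, Y #4); then H (X #8, Y #5); then F (X #10, Y #6); then H (X #11, Y #7); then Y (X #12, Y #8); all 7 characters appear in both, in order. dp[12][8] = 7 confirms this is the maximum.

7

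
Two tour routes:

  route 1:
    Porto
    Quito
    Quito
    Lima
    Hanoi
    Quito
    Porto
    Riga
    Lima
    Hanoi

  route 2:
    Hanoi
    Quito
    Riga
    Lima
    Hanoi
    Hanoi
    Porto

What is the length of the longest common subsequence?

5

Taking Hanoi [5,1]; then Quito [6,2]; then Riga [8,3]; then Lima [9,4]; then Hanoi [10,6] gives a common subsequence of length 5. Since dp[10][7] = 5, nothing longer is possible.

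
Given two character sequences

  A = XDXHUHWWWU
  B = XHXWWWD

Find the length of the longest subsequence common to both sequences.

5

Match X [1,1], then X [3,3], then W [7,4], then W [8,5], then W [9,6] — 5 characters in the same relative order in both. dp[10][7] = 5 confirms this is the maximum.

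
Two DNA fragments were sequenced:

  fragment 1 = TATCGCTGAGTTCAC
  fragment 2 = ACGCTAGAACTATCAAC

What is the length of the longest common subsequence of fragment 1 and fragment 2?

Match A (fragment 1 #2, fragment 2 #1) → C (fragment 1 #4, fragment 2 #2) → G (fragment 1 #5, fragment 2 #3) → C (fragment 1 #6, fragment 2 #4) → T (fragment 1 #7, fragment 2 #5) → G (fragment 1 #8, fragment 2 #7) → A (fragment 1 #9, fragment 2 #9) → T (fragment 1 #11, fragment 2 #11) → T (fragment 1 #12, fragment 2 #13) → C (fragment 1 #13, fragment 2 #14) → A (fragment 1 #14, fragment 2 #16) → C (fragment 1 #15, fragment 2 #17) — 12 bases in the same relative order in both. Since dp[15][17] = 12, nothing longer is possible.

12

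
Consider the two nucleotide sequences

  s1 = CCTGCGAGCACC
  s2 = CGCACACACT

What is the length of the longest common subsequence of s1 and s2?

8

Let dp[i][j] be the LCS length of the first i bases of s1 and the first j bases of s2. dp[i][j] = dp[i-1][j-1]+1 when the i-th and j-th bases match, else max(dp[i-1][j], dp[i][j-1]).
    ·  C  G  C  A  C  A  C  A  C  T
 ·  0  0  0  0  0  0  0  0  0  0  0
 C  0  1  1  1  1  1  1  1  1  1  1
 C  0  1  1  2  2  2  2  2  2  2  2
 T  0  1  1  2  2  2  2  2  2  2  3
 G  0  1  2  2  2  2  2  2  2  2  3
 C  0  1  2  3  3  3  3  3  3  3  3
 G  0  1  2  3  3  3  3  3  3  3  3
 A  0  1  2  3  4  4  4  4  4  4  4
 G  0  1  2  3  4  4  4  4  4  4  4
 C  0  1  2  3  4  5  5  5  5  5  5
 A  0  1  2  3  4  5  6  6  6  6  6
 C  0  1  2  3  4  5  6  7  7  7  7
 C  0  1  2  3  4  5  6  7  7  8  8
dp[12][10] = 8. One LCS (by backtracking along matches): CGCACACC.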